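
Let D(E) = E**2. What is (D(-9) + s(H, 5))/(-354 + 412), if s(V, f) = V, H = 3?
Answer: 42/29 ≈ 1.4483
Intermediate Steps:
(D(-9) + s(H, 5))/(-354 + 412) = ((-9)**2 + 3)/(-354 + 412) = (81 + 3)/58 = 84*(1/58) = 42/29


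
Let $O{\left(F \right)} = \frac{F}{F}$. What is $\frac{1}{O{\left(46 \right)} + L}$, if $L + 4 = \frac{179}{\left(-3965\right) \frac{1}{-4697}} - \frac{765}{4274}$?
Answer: $\frac{277810}{58025387} \approx 0.0047877$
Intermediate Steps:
$L = \frac{57747577}{277810}$ ($L = -4 + \left(\frac{179}{\left(-3965\right) \frac{1}{-4697}} - \frac{765}{4274}\right) = -4 + \left(\frac{179}{\left(-3965\right) \left(- \frac{1}{4697}\right)} - \frac{765}{4274}\right) = -4 - \left(\frac{765}{4274} - \frac{179}{\frac{65}{77}}\right) = -4 + \left(179 \cdot \frac{77}{65} - \frac{765}{4274}\right) = -4 + \left(\frac{13783}{65} - \frac{765}{4274}\right) = -4 + \frac{58858817}{277810} = \frac{57747577}{277810} \approx 207.87$)
$O{\left(F \right)} = 1$
$\frac{1}{O{\left(46 \right)} + L} = \frac{1}{1 + \frac{57747577}{277810}} = \frac{1}{\frac{58025387}{277810}} = \frac{277810}{58025387}$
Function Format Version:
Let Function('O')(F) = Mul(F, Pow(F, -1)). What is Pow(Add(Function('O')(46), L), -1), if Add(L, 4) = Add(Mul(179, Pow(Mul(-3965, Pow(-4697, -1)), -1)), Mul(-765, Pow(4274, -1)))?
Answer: Rational(277810, 58025387) ≈ 0.0047877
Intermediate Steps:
L = Rational(57747577, 277810) (L = Add(-4, Add(Mul(179, Pow(Mul(-3965, Pow(-4697, -1)), -1)), Mul(-765, Pow(4274, -1)))) = Add(-4, Add(Mul(179, Pow(Mul(-3965, Rational(-1, 4697)), -1)), Mul(-765, Rational(1, 4274)))) = Add(-4, Add(Mul(179, Pow(Rational(65, 77), -1)), Rational(-765, 4274))) = Add(-4, Add(Mul(179, Rational(77, 65)), Rational(-765, 4274))) = Add(-4, Add(Rational(13783, 65), Rational(-765, 4274))) = Add(-4, Rational(58858817, 277810)) = Rational(57747577, 277810) ≈ 207.87)
Function('O')(F) = 1
Pow(Add(Function('O')(46), L), -1) = Pow(Add(1, Rational(57747577, 277810)), -1) = Pow(Rational(58025387, 277810), -1) = Rational(277810, 58025387)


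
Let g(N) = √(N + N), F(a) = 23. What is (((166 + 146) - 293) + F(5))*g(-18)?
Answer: 252*I ≈ 252.0*I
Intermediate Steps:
g(N) = √2*√N (g(N) = √(2*N) = √2*√N)
(((166 + 146) - 293) + F(5))*g(-18) = (((166 + 146) - 293) + 23)*(√2*√(-18)) = ((312 - 293) + 23)*(√2*(3*I*√2)) = (19 + 23)*(6*I) = 42*(6*I) = 252*I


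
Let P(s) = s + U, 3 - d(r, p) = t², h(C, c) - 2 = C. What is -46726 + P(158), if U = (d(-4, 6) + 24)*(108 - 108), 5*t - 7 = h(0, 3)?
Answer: -46568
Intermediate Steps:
h(C, c) = 2 + C
t = 9/5 (t = 7/5 + (2 + 0)/5 = 7/5 + (⅕)*2 = 7/5 + ⅖ = 9/5 ≈ 1.8000)
d(r, p) = -6/25 (d(r, p) = 3 - (9/5)² = 3 - 1*81/25 = 3 - 81/25 = -6/25)
U = 0 (U = (-6/25 + 24)*(108 - 108) = (594/25)*0 = 0)
P(s) = s (P(s) = s + 0 = s)
-46726 + P(158) = -46726 + 158 = -46568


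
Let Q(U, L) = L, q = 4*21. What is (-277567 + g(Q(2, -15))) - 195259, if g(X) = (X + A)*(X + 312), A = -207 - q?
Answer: -563708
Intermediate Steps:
q = 84
A = -291 (A = -207 - 1*84 = -207 - 84 = -291)
g(X) = (-291 + X)*(312 + X) (g(X) = (X - 291)*(X + 312) = (-291 + X)*(312 + X))
(-277567 + g(Q(2, -15))) - 195259 = (-277567 + (-90792 + (-15)² + 21*(-15))) - 195259 = (-277567 + (-90792 + 225 - 315)) - 195259 = (-277567 - 90882) - 195259 = -368449 - 195259 = -563708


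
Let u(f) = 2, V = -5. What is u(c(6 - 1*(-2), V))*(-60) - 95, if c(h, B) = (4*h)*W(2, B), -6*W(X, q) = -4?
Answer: -215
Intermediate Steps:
W(X, q) = 2/3 (W(X, q) = -1/6*(-4) = 2/3)
c(h, B) = 8*h/3 (c(h, B) = (4*h)*(2/3) = 8*h/3)
u(c(6 - 1*(-2), V))*(-60) - 95 = 2*(-60) - 95 = -120 - 95 = -215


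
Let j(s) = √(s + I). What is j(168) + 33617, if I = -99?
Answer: 33617 + √69 ≈ 33625.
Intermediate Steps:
j(s) = √(-99 + s) (j(s) = √(s - 99) = √(-99 + s))
j(168) + 33617 = √(-99 + 168) + 33617 = √69 + 33617 = 33617 + √69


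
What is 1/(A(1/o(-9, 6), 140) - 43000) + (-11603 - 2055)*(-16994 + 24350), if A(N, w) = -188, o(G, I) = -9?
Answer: -4339022694625/43188 ≈ -1.0047e+8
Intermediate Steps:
1/(A(1/o(-9, 6), 140) - 43000) + (-11603 - 2055)*(-16994 + 24350) = 1/(-188 - 43000) + (-11603 - 2055)*(-16994 + 24350) = 1/(-43188) - 13658*7356 = -1/43188 - 100468248 = -4339022694625/43188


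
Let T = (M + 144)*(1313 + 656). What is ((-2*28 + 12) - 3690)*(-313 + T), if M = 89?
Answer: -1711904576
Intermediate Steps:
T = 458777 (T = (89 + 144)*(1313 + 656) = 233*1969 = 458777)
((-2*28 + 12) - 3690)*(-313 + T) = ((-2*28 + 12) - 3690)*(-313 + 458777) = ((-56 + 12) - 3690)*458464 = (-44 - 3690)*458464 = -3734*458464 = -1711904576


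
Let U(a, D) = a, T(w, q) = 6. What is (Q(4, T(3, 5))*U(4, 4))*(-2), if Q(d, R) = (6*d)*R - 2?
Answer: -1136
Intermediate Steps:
Q(d, R) = -2 + 6*R*d (Q(d, R) = 6*R*d - 2 = -2 + 6*R*d)
(Q(4, T(3, 5))*U(4, 4))*(-2) = ((-2 + 6*6*4)*4)*(-2) = ((-2 + 144)*4)*(-2) = (142*4)*(-2) = 568*(-2) = -1136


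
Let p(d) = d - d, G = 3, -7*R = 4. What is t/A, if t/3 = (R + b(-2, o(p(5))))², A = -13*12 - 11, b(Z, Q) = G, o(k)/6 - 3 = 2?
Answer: -867/8183 ≈ -0.10595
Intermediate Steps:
R = -4/7 (R = -⅐*4 = -4/7 ≈ -0.57143)
p(d) = 0
o(k) = 30 (o(k) = 18 + 6*2 = 18 + 12 = 30)
b(Z, Q) = 3
A = -167 (A = -156 - 11 = -167)
t = 867/49 (t = 3*(-4/7 + 3)² = 3*(17/7)² = 3*(289/49) = 867/49 ≈ 17.694)
t/A = (867/49)/(-167) = (867/49)*(-1/167) = -867/8183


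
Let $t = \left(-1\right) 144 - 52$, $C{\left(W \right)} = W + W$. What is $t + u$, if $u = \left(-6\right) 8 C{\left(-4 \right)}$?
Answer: $188$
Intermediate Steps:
$C{\left(W \right)} = 2 W$
$t = -196$ ($t = -144 - 52 = -196$)
$u = 384$ ($u = \left(-6\right) 8 \cdot 2 \left(-4\right) = \left(-48\right) \left(-8\right) = 384$)
$t + u = -196 + 384 = 188$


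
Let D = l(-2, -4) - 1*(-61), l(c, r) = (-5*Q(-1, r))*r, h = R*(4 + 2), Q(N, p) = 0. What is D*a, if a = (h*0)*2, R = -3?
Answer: 0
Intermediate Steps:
h = -18 (h = -3*(4 + 2) = -3*6 = -18)
a = 0 (a = -18*0*2 = 0*2 = 0)
l(c, r) = 0 (l(c, r) = (-5*0)*r = 0*r = 0)
D = 61 (D = 0 - 1*(-61) = 0 + 61 = 61)
D*a = 61*0 = 0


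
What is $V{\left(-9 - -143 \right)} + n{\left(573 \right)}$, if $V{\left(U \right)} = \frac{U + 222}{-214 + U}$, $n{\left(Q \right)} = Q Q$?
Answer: $\frac{6566491}{20} \approx 3.2832 \cdot 10^{5}$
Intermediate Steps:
$n{\left(Q \right)} = Q^{2}$
$V{\left(U \right)} = \frac{222 + U}{-214 + U}$
$V{\left(-9 - -143 \right)} + n{\left(573 \right)} = \frac{222 - -134}{-214 - -134} + 573^{2} = \frac{222 + \left(-9 + 143\right)}{-214 + \left(-9 + 143\right)} + 328329 = \frac{222 + 134}{-214 + 134} + 328329 = \frac{1}{-80} \cdot 356 + 328329 = \left(- \frac{1}{80}\right) 356 + 328329 = - \frac{89}{20} + 328329 = \frac{6566491}{20}$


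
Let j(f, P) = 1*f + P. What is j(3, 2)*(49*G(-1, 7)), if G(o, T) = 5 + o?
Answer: 980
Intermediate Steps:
j(f, P) = P + f (j(f, P) = f + P = P + f)
j(3, 2)*(49*G(-1, 7)) = (2 + 3)*(49*(5 - 1)) = 5*(49*4) = 5*196 = 980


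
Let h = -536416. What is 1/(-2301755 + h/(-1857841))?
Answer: -1857841/4276294274539 ≈ -4.3445e-7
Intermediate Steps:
1/(-2301755 + h/(-1857841)) = 1/(-2301755 - 536416/(-1857841)) = 1/(-2301755 - 536416*(-1/1857841)) = 1/(-2301755 + 536416/1857841) = 1/(-4276294274539/1857841) = -1857841/4276294274539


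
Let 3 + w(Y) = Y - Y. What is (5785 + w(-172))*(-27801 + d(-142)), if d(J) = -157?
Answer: -161653156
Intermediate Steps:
w(Y) = -3 (w(Y) = -3 + (Y - Y) = -3 + 0 = -3)
(5785 + w(-172))*(-27801 + d(-142)) = (5785 - 3)*(-27801 - 157) = 5782*(-27958) = -161653156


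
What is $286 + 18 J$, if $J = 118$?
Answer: $2410$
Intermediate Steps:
$286 + 18 J = 286 + 18 \cdot 118 = 286 + 2124 = 2410$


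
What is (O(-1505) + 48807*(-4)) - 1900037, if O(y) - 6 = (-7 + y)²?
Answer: 190885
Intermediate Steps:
O(y) = 6 + (-7 + y)²
(O(-1505) + 48807*(-4)) - 1900037 = ((6 + (-7 - 1505)²) + 48807*(-4)) - 1900037 = ((6 + (-1512)²) - 195228) - 1900037 = ((6 + 2286144) - 195228) - 1900037 = (2286150 - 195228) - 1900037 = 2090922 - 1900037 = 190885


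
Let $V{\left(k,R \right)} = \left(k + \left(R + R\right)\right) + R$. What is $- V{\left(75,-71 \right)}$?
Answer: $138$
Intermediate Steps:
$V{\left(k,R \right)} = k + 3 R$ ($V{\left(k,R \right)} = \left(k + 2 R\right) + R = k + 3 R$)
$- V{\left(75,-71 \right)} = - (75 + 3 \left(-71\right)) = - (75 - 213) = \left(-1\right) \left(-138\right) = 138$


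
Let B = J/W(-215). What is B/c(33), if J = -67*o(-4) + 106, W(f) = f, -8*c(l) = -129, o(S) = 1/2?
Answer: -116/5547 ≈ -0.020912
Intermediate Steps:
o(S) = ½ (o(S) = 1*(½) = ½)
c(l) = 129/8 (c(l) = -⅛*(-129) = 129/8)
J = 145/2 (J = -67*½ + 106 = -67/2 + 106 = 145/2 ≈ 72.500)
B = -29/86 (B = (145/2)/(-215) = (145/2)*(-1/215) = -29/86 ≈ -0.33721)
B/c(33) = -29/(86*129/8) = -29/86*8/129 = -116/5547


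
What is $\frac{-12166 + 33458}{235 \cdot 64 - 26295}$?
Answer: $- \frac{21292}{11255} \approx -1.8918$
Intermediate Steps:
$\frac{-12166 + 33458}{235 \cdot 64 - 26295} = \frac{21292}{15040 - 26295} = \frac{21292}{-11255} = 21292 \left(- \frac{1}{11255}\right) = - \frac{21292}{11255}$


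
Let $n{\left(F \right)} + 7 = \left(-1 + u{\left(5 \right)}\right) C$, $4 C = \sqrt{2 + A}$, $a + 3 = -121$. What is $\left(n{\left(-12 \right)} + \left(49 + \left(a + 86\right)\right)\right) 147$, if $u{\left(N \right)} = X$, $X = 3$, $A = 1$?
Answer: $588 + \frac{147 \sqrt{3}}{2} \approx 715.31$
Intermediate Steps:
$a = -124$ ($a = -3 - 121 = -124$)
$C = \frac{\sqrt{3}}{4}$ ($C = \frac{\sqrt{2 + 1}}{4} = \frac{\sqrt{3}}{4} \approx 0.43301$)
$u{\left(N \right)} = 3$
$n{\left(F \right)} = -7 + \frac{\sqrt{3}}{2}$ ($n{\left(F \right)} = -7 + \left(-1 + 3\right) \frac{\sqrt{3}}{4} = -7 + 2 \frac{\sqrt{3}}{4} = -7 + \frac{\sqrt{3}}{2}$)
$\left(n{\left(-12 \right)} + \left(49 + \left(a + 86\right)\right)\right) 147 = \left(\left(-7 + \frac{\sqrt{3}}{2}\right) + \left(49 + \left(-124 + 86\right)\right)\right) 147 = \left(\left(-7 + \frac{\sqrt{3}}{2}\right) + \left(49 - 38\right)\right) 147 = \left(\left(-7 + \frac{\sqrt{3}}{2}\right) + 11\right) 147 = \left(4 + \frac{\sqrt{3}}{2}\right) 147 = 588 + \frac{147 \sqrt{3}}{2}$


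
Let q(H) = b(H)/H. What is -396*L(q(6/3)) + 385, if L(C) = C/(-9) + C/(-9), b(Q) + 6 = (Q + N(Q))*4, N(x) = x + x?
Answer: 1177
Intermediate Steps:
N(x) = 2*x
b(Q) = -6 + 12*Q (b(Q) = -6 + (Q + 2*Q)*4 = -6 + (3*Q)*4 = -6 + 12*Q)
q(H) = (-6 + 12*H)/H
L(C) = -2*C/9 (L(C) = C*(-1/9) + C*(-1/9) = -C/9 - C/9 = -2*C/9)
-396*L(q(6/3)) + 385 = -(-88)*(12 - 6/(6/3)) + 385 = -(-88)*(12 - 6/(6*(1/3))) + 385 = -(-88)*(12 - 6/2) + 385 = -(-88)*(12 - 6*1/2) + 385 = -(-88)*(12 - 3) + 385 = -(-88)*9 + 385 = -396*(-2) + 385 = 792 + 385 = 1177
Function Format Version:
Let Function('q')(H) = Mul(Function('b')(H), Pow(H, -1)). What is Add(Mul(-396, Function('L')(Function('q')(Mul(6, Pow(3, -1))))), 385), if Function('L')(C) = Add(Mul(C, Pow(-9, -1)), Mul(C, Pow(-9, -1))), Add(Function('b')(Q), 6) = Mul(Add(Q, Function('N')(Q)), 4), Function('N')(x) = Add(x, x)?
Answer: 1177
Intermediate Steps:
Function('N')(x) = Mul(2, x)
Function('b')(Q) = Add(-6, Mul(12, Q)) (Function('b')(Q) = Add(-6, Mul(Add(Q, Mul(2, Q)), 4)) = Add(-6, Mul(Mul(3, Q), 4)) = Add(-6, Mul(12, Q)))
Function('q')(H) = Mul(Pow(H, -1), Add(-6, Mul(12, H))) (Function('q')(H) = Mul(Add(-6, Mul(12, H)), Pow(H, -1)) = Mul(Pow(H, -1), Add(-6, Mul(12, H))))
Function('L')(C) = Mul(Rational(-2, 9), C) (Function('L')(C) = Add(Mul(C, Rational(-1, 9)), Mul(C, Rational(-1, 9))) = Add(Mul(Rational(-1, 9), C), Mul(Rational(-1, 9), C)) = Mul(Rational(-2, 9), C))
Add(Mul(-396, Function('L')(Function('q')(Mul(6, Pow(3, -1))))), 385) = Add(Mul(-396, Mul(Rational(-2, 9), Add(12, Mul(-6, Pow(Mul(6, Pow(3, -1)), -1))))), 385) = Add(Mul(-396, Mul(Rational(-2, 9), Add(12, Mul(-6, Pow(Mul(6, Rational(1, 3)), -1))))), 385) = Add(Mul(-396, Mul(Rational(-2, 9), Add(12, Mul(-6, Pow(2, -1))))), 385) = Add(Mul(-396, Mul(Rational(-2, 9), Add(12, Mul(-6, Rational(1, 2))))), 385) = Add(Mul(-396, Mul(Rational(-2, 9), Add(12, -3))), 385) = Add(Mul(-396, Mul(Rational(-2, 9), 9)), 385) = Add(Mul(-396, -2), 385) = Add(792, 385) = 1177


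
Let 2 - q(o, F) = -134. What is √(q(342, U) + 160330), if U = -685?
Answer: √160466 ≈ 400.58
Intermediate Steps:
q(o, F) = 136 (q(o, F) = 2 - 1*(-134) = 2 + 134 = 136)
√(q(342, U) + 160330) = √(136 + 160330) = √160466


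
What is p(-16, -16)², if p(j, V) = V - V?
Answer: 0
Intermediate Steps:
p(j, V) = 0
p(-16, -16)² = 0² = 0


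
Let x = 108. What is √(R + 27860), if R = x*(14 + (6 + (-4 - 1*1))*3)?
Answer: 32*√29 ≈ 172.33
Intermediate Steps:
R = 1836 (R = 108*(14 + (6 + (-4 - 1*1))*3) = 108*(14 + (6 + (-4 - 1))*3) = 108*(14 + (6 - 5)*3) = 108*(14 + 1*3) = 108*(14 + 3) = 108*17 = 1836)
√(R + 27860) = √(1836 + 27860) = √29696 = 32*√29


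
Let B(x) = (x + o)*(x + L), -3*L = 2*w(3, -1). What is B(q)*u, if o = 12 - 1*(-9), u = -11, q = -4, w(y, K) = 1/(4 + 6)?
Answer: 11407/15 ≈ 760.47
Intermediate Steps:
w(y, K) = ⅒ (w(y, K) = 1/10 = ⅒)
o = 21 (o = 12 + 9 = 21)
L = -1/15 (L = -2/(3*10) = -⅓*⅕ = -1/15 ≈ -0.066667)
B(x) = (21 + x)*(-1/15 + x) (B(x) = (x + 21)*(x - 1/15) = (21 + x)*(-1/15 + x))
B(q)*u = (-7/5 + (-4)² + (314/15)*(-4))*(-11) = (-7/5 + 16 - 1256/15)*(-11) = -1037/15*(-11) = 11407/15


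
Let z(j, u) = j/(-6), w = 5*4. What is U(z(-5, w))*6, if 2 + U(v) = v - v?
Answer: -12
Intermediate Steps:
w = 20
z(j, u) = -j/6 (z(j, u) = j*(-⅙) = -j/6)
U(v) = -2 (U(v) = -2 + (v - v) = -2 + 0 = -2)
U(z(-5, w))*6 = -2*6 = -12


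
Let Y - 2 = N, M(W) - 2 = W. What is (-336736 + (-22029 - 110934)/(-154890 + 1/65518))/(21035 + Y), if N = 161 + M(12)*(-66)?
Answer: -1708608086008075/102871117563603 ≈ -16.609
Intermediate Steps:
M(W) = 2 + W
N = -763 (N = 161 + (2 + 12)*(-66) = 161 + 14*(-66) = 161 - 924 = -763)
Y = -761 (Y = 2 - 763 = -761)
(-336736 + (-22029 - 110934)/(-154890 + 1/65518))/(21035 + Y) = (-336736 + (-22029 - 110934)/(-154890 + 1/65518))/(21035 - 761) = (-336736 - 132963/(-154890 + 1/65518))/20274 = (-336736 - 132963/(-10148083019/65518))*(1/20274) = (-336736 - 132963*(-65518/10148083019))*(1/20274) = (-336736 + 8711469834/10148083019)*(1/20274) = -3417216172016150/10148083019*1/20274 = -1708608086008075/102871117563603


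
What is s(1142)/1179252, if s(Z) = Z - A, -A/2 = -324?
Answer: 247/589626 ≈ 0.00041891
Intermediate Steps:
A = 648 (A = -2*(-324) = 648)
s(Z) = -648 + Z (s(Z) = Z - 1*648 = Z - 648 = -648 + Z)
s(1142)/1179252 = (-648 + 1142)/1179252 = 494*(1/1179252) = 247/589626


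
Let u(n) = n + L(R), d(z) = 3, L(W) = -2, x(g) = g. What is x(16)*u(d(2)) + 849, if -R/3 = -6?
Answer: 865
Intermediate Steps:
R = 18 (R = -3*(-6) = 18)
u(n) = -2 + n (u(n) = n - 2 = -2 + n)
x(16)*u(d(2)) + 849 = 16*(-2 + 3) + 849 = 16*1 + 849 = 16 + 849 = 865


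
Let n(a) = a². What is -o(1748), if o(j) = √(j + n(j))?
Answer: -2*√764313 ≈ -1748.5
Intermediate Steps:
o(j) = √(j + j²)
-o(1748) = -√(1748*(1 + 1748)) = -√(1748*1749) = -√3057252 = -2*√764313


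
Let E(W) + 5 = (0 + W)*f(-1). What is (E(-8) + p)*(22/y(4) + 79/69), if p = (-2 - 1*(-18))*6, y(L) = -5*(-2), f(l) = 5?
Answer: 19618/115 ≈ 170.59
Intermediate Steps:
y(L) = 10
E(W) = -5 + 5*W (E(W) = -5 + (0 + W)*5 = -5 + W*5 = -5 + 5*W)
p = 96 (p = (-2 + 18)*6 = 16*6 = 96)
(E(-8) + p)*(22/y(4) + 79/69) = ((-5 + 5*(-8)) + 96)*(22/10 + 79/69) = ((-5 - 40) + 96)*(22*(1/10) + 79*(1/69)) = (-45 + 96)*(11/5 + 79/69) = 51*(1154/345) = 19618/115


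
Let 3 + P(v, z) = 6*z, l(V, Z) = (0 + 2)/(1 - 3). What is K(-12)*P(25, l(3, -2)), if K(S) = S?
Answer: 108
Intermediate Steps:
l(V, Z) = -1 (l(V, Z) = 2/(-2) = 2*(-1/2) = -1)
P(v, z) = -3 + 6*z
K(-12)*P(25, l(3, -2)) = -12*(-3 + 6*(-1)) = -12*(-3 - 6) = -12*(-9) = 108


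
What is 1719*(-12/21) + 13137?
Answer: 85083/7 ≈ 12155.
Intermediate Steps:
1719*(-12/21) + 13137 = 1719*(-12*1/21) + 13137 = 1719*(-4/7) + 13137 = -6876/7 + 13137 = 85083/7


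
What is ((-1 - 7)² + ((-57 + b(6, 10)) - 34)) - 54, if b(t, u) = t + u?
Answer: -65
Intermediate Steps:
((-1 - 7)² + ((-57 + b(6, 10)) - 34)) - 54 = ((-1 - 7)² + ((-57 + (6 + 10)) - 34)) - 54 = ((-8)² + ((-57 + 16) - 34)) - 54 = (64 + (-41 - 34)) - 54 = (64 - 75) - 54 = -11 - 54 = -65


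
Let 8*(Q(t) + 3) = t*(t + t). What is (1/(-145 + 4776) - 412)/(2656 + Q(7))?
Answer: -7631884/49371091 ≈ -0.15458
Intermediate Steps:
Q(t) = -3 + t²/4 (Q(t) = -3 + (t*(t + t))/8 = -3 + (t*(2*t))/8 = -3 + (2*t²)/8 = -3 + t²/4)
(1/(-145 + 4776) - 412)/(2656 + Q(7)) = (1/(-145 + 4776) - 412)/(2656 + (-3 + (¼)*7²)) = (1/4631 - 412)/(2656 + (-3 + (¼)*49)) = (1/4631 - 412)/(2656 + (-3 + 49/4)) = -1907971/(4631*(2656 + 37/4)) = -1907971/(4631*10661/4) = -1907971/4631*4/10661 = -7631884/49371091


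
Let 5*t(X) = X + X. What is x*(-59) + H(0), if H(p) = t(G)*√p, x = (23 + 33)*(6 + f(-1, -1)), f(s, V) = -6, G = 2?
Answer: 0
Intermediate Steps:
x = 0 (x = (23 + 33)*(6 - 6) = 56*0 = 0)
t(X) = 2*X/5 (t(X) = (X + X)/5 = (2*X)/5 = 2*X/5)
H(p) = 4*√p/5 (H(p) = ((⅖)*2)*√p = 4*√p/5)
x*(-59) + H(0) = 0*(-59) + 4*√0/5 = 0 + (⅘)*0 = 0 + 0 = 0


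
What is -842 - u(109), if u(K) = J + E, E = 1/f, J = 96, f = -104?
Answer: -97551/104 ≈ -937.99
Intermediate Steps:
E = -1/104 (E = 1/(-104) = -1/104 ≈ -0.0096154)
u(K) = 9983/104 (u(K) = 96 - 1/104 = 9983/104)
-842 - u(109) = -842 - 1*9983/104 = -842 - 9983/104 = -97551/104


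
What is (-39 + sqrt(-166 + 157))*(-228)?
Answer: 8892 - 684*I ≈ 8892.0 - 684.0*I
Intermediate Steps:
(-39 + sqrt(-166 + 157))*(-228) = (-39 + sqrt(-9))*(-228) = (-39 + 3*I)*(-228) = 8892 - 684*I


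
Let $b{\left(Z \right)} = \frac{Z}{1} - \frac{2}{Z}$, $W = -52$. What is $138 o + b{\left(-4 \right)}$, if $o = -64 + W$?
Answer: $- \frac{32023}{2} \approx -16012.0$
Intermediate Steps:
$o = -116$ ($o = -64 - 52 = -116$)
$b{\left(Z \right)} = Z - \frac{2}{Z}$ ($b{\left(Z \right)} = Z 1 - \frac{2}{Z} = Z - \frac{2}{Z}$)
$138 o + b{\left(-4 \right)} = 138 \left(-116\right) - \left(4 + \frac{2}{-4}\right) = -16008 - \frac{7}{2} = - \frac{32023}{2}$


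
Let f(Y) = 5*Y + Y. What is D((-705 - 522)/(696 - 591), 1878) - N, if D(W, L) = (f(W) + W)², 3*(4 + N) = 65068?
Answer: -1124557/75 ≈ -14994.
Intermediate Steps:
N = 65056/3 (N = -4 + (⅓)*65068 = -4 + 65068/3 = 65056/3 ≈ 21685.)
f(Y) = 6*Y
D(W, L) = 49*W² (D(W, L) = (6*W + W)² = (7*W)² = 49*W²)
D((-705 - 522)/(696 - 591), 1878) - N = 49*((-705 - 522)/(696 - 591))² - 1*65056/3 = 49*(-1227/105)² - 65056/3 = 49*(-1227*1/105)² - 65056/3 = 49*(-409/35)² - 65056/3 = 49*(167281/1225) - 65056/3 = 167281/25 - 65056/3 = -1124557/75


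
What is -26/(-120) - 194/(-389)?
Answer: 16697/23340 ≈ 0.71538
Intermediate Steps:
-26/(-120) - 194/(-389) = -26*(-1/120) - 194*(-1/389) = 13/60 + 194/389 = 16697/23340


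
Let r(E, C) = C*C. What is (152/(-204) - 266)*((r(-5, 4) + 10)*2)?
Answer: -707408/51 ≈ -13871.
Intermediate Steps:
r(E, C) = C²
(152/(-204) - 266)*((r(-5, 4) + 10)*2) = (152/(-204) - 266)*((4² + 10)*2) = (152*(-1/204) - 266)*((16 + 10)*2) = (-38/51 - 266)*(26*2) = -13604/51*52 = -707408/51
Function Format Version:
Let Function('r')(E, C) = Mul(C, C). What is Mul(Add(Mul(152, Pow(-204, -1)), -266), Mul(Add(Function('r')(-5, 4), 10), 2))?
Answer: Rational(-707408, 51) ≈ -13871.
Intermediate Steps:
Function('r')(E, C) = Pow(C, 2)
Mul(Add(Mul(152, Pow(-204, -1)), -266), Mul(Add(Function('r')(-5, 4), 10), 2)) = Mul(Add(Mul(152, Pow(-204, -1)), -266), Mul(Add(Pow(4, 2), 10), 2)) = Mul(Add(Mul(152, Rational(-1, 204)), -266), Mul(Add(16, 10), 2)) = Mul(Add(Rational(-38, 51), -266), Mul(26, 2)) = Mul(Rational(-13604, 51), 52) = Rational(-707408, 51)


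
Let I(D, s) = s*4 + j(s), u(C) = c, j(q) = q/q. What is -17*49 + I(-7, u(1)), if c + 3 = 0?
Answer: -844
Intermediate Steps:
j(q) = 1
c = -3 (c = -3 + 0 = -3)
u(C) = -3
I(D, s) = 1 + 4*s (I(D, s) = s*4 + 1 = 4*s + 1 = 1 + 4*s)
-17*49 + I(-7, u(1)) = -17*49 + (1 + 4*(-3)) = -833 + (1 - 12) = -833 - 11 = -844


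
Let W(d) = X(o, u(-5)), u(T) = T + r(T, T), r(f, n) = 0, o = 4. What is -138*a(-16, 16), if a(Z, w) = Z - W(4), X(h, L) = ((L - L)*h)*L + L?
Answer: 1518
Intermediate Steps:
u(T) = T (u(T) = T + 0 = T)
X(h, L) = L (X(h, L) = (0*h)*L + L = 0*L + L = 0 + L = L)
W(d) = -5
a(Z, w) = 5 + Z (a(Z, w) = Z - 1*(-5) = Z + 5 = 5 + Z)
-138*a(-16, 16) = -138*(5 - 16) = -138*(-11) = 1518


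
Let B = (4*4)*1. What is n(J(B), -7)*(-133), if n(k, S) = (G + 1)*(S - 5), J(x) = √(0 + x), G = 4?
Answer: 7980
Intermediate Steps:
B = 16 (B = 16*1 = 16)
J(x) = √x
n(k, S) = -25 + 5*S (n(k, S) = (4 + 1)*(S - 5) = 5*(-5 + S) = -25 + 5*S)
n(J(B), -7)*(-133) = (-25 + 5*(-7))*(-133) = (-25 - 35)*(-133) = -60*(-133) = 7980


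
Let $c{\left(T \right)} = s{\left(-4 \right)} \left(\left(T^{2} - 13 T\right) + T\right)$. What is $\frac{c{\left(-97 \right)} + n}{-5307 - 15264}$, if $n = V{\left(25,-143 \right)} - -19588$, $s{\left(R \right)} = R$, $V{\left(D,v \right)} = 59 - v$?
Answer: $\frac{22502}{20571} \approx 1.0939$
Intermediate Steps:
$n = 19790$ ($n = \left(59 - -143\right) - -19588 = \left(59 + 143\right) + 19588 = 202 + 19588 = 19790$)
$c{\left(T \right)} = - 4 T^{2} + 48 T$ ($c{\left(T \right)} = - 4 \left(\left(T^{2} - 13 T\right) + T\right) = - 4 \left(T^{2} - 12 T\right) = - 4 T^{2} + 48 T$)
$\frac{c{\left(-97 \right)} + n}{-5307 - 15264} = \frac{4 \left(-97\right) \left(12 - -97\right) + 19790}{-5307 - 15264} = \frac{4 \left(-97\right) \left(12 + 97\right) + 19790}{-20571} = \left(4 \left(-97\right) 109 + 19790\right) \left(- \frac{1}{20571}\right) = \left(-42292 + 19790\right) \left(- \frac{1}{20571}\right) = \left(-22502\right) \left(- \frac{1}{20571}\right) = \frac{22502}{20571}$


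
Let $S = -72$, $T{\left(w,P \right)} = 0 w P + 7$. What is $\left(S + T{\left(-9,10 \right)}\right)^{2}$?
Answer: $4225$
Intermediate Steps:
$T{\left(w,P \right)} = 7$ ($T{\left(w,P \right)} = 0 P + 7 = 0 + 7 = 7$)
$\left(S + T{\left(-9,10 \right)}\right)^{2} = \left(-72 + 7\right)^{2} = \left(-65\right)^{2} = 4225$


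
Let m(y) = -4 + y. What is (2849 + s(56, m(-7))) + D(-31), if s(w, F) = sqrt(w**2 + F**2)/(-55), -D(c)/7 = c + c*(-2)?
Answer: 2632 - sqrt(3257)/55 ≈ 2631.0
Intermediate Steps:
D(c) = 7*c (D(c) = -7*(c + c*(-2)) = -7*(c - 2*c) = -(-7)*c = 7*c)
s(w, F) = -sqrt(F**2 + w**2)/55 (s(w, F) = sqrt(F**2 + w**2)*(-1/55) = -sqrt(F**2 + w**2)/55)
(2849 + s(56, m(-7))) + D(-31) = (2849 - sqrt((-4 - 7)**2 + 56**2)/55) + 7*(-31) = (2849 - sqrt((-11)**2 + 3136)/55) - 217 = (2849 - sqrt(121 + 3136)/55) - 217 = (2849 - sqrt(3257)/55) - 217 = 2632 - sqrt(3257)/55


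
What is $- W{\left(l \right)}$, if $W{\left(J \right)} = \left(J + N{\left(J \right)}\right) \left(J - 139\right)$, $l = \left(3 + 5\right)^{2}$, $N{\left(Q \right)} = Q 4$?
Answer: $24000$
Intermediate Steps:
$N{\left(Q \right)} = 4 Q$
$l = 64$ ($l = 8^{2} = 64$)
$W{\left(J \right)} = 5 J \left(-139 + J\right)$ ($W{\left(J \right)} = \left(J + 4 J\right) \left(J - 139\right) = 5 J \left(-139 + J\right)$)
$- W{\left(l \right)} = - 5 \cdot 64 \left(-139 + 64\right) = - 5 \cdot 64 \left(-75\right) = \left(-1\right) \left(-24000\right) = 24000$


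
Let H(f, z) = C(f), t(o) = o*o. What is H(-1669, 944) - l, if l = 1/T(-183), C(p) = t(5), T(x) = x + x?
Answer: 9151/366 ≈ 25.003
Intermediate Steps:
T(x) = 2*x
t(o) = o²
C(p) = 25 (C(p) = 5² = 25)
H(f, z) = 25
l = -1/366 (l = 1/(2*(-183)) = 1/(-366) = -1/366 ≈ -0.0027322)
H(-1669, 944) - l = 25 - 1*(-1/366) = 25 + 1/366 = 9151/366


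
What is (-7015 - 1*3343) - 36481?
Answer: -46839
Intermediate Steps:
(-7015 - 1*3343) - 36481 = (-7015 - 3343) - 36481 = -10358 - 36481 = -46839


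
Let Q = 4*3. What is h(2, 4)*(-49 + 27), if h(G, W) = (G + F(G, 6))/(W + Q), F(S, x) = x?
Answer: -11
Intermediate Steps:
Q = 12
h(G, W) = (6 + G)/(12 + W) (h(G, W) = (G + 6)/(W + 12) = (6 + G)/(12 + W))
h(2, 4)*(-49 + 27) = ((6 + 2)/(12 + 4))*(-49 + 27) = (8/16)*(-22) = ((1/16)*8)*(-22) = (1/2)*(-22) = -11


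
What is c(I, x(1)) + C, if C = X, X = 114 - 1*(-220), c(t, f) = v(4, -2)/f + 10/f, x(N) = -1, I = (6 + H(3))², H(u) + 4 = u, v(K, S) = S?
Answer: 326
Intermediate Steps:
H(u) = -4 + u
I = 25 (I = (6 + (-4 + 3))² = (6 - 1)² = 5² = 25)
c(t, f) = 8/f (c(t, f) = -2/f + 10/f = 8/f)
X = 334 (X = 114 + 220 = 334)
C = 334
c(I, x(1)) + C = 8/(-1) + 334 = 8*(-1) + 334 = -8 + 334 = 326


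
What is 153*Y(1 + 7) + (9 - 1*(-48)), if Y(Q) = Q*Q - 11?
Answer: 8166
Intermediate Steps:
Y(Q) = -11 + Q² (Y(Q) = Q² - 11 = -11 + Q²)
153*Y(1 + 7) + (9 - 1*(-48)) = 153*(-11 + (1 + 7)²) + (9 - 1*(-48)) = 153*(-11 + 8²) + (9 + 48) = 153*(-11 + 64) + 57 = 153*53 + 57 = 8109 + 57 = 8166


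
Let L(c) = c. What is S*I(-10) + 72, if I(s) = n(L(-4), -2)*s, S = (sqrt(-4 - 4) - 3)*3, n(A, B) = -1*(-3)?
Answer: 342 - 180*I*sqrt(2) ≈ 342.0 - 254.56*I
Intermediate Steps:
n(A, B) = 3
S = -9 + 6*I*sqrt(2) (S = (sqrt(-8) - 3)*3 = (2*I*sqrt(2) - 3)*3 = (-3 + 2*I*sqrt(2))*3 = -9 + 6*I*sqrt(2) ≈ -9.0 + 8.4853*I)
I(s) = 3*s
S*I(-10) + 72 = (-9 + 6*I*sqrt(2))*(3*(-10)) + 72 = (-9 + 6*I*sqrt(2))*(-30) + 72 = (270 - 180*I*sqrt(2)) + 72 = 342 - 180*I*sqrt(2)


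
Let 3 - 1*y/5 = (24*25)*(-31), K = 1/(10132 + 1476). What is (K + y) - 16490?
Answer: 888302201/11608 ≈ 76525.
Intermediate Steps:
K = 1/11608 ≈ 8.6147e-5
y = 93015 (y = 15 - 5*24*25*(-31) = 15 - 3000*(-31) = 15 - 5*(-18600) = 15 + 93000 = 93015)
(K + y) - 16490 = (1/11608 + 93015) - 16490 = 1079718121/11608 - 16490 = 888302201/11608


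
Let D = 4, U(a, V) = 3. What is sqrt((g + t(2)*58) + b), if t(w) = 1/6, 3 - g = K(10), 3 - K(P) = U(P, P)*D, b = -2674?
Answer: I*sqrt(23871)/3 ≈ 51.501*I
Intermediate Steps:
K(P) = -9 (K(P) = 3 - 3*4 = 3 - 1*12 = 3 - 12 = -9)
g = 12 (g = 3 - 1*(-9) = 3 + 9 = 12)
t(w) = 1/6
sqrt((g + t(2)*58) + b) = sqrt((12 + (1/6)*58) - 2674) = sqrt((12 + 29/3) - 2674) = sqrt(65/3 - 2674) = sqrt(-7957/3) = I*sqrt(23871)/3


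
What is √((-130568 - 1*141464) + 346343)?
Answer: √74311 ≈ 272.60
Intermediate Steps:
√((-130568 - 1*141464) + 346343) = √((-130568 - 141464) + 346343) = √(-272032 + 346343) = √74311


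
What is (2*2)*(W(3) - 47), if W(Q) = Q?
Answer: -176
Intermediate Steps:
(2*2)*(W(3) - 47) = (2*2)*(3 - 47) = 4*(-44) = -176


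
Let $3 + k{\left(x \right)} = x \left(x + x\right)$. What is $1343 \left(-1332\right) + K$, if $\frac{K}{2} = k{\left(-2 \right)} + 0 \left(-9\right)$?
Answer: $-1788866$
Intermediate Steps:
$k{\left(x \right)} = -3 + 2 x^{2}$ ($k{\left(x \right)} = -3 + x \left(x + x\right) = -3 + x 2 x = -3 + 2 x^{2}$)
$K = 10$ ($K = 2 \left(\left(-3 + 2 \left(-2\right)^{2}\right) + 0 \left(-9\right)\right) = 2 \left(\left(-3 + 2 \cdot 4\right) + 0\right) = 2 \left(\left(-3 + 8\right) + 0\right) = 2 \left(5 + 0\right) = 2 \cdot 5 = 10$)
$1343 \left(-1332\right) + K = 1343 \left(-1332\right) + 10 = -1788876 + 10 = -1788866$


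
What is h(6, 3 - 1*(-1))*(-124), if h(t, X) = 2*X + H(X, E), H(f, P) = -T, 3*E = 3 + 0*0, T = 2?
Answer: -744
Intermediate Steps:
E = 1 (E = (3 + 0*0)/3 = (3 + 0)/3 = (1/3)*3 = 1)
H(f, P) = -2 (H(f, P) = -1*2 = -2)
h(t, X) = -2 + 2*X (h(t, X) = 2*X - 2 = -2 + 2*X)
h(6, 3 - 1*(-1))*(-124) = (-2 + 2*(3 - 1*(-1)))*(-124) = (-2 + 2*(3 + 1))*(-124) = (-2 + 2*4)*(-124) = (-2 + 8)*(-124) = 6*(-124) = -744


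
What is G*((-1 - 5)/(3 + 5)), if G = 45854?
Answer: -68781/2 ≈ -34391.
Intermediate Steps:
G*((-1 - 5)/(3 + 5)) = 45854*((-1 - 5)/(3 + 5)) = 45854*(-6/8) = 45854*(-6*1/8) = 45854*(-3/4) = -68781/2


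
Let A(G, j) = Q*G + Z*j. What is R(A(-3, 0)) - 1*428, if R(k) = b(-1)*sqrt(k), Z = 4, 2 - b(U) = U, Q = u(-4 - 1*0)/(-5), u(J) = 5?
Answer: -428 + 3*sqrt(3) ≈ -422.80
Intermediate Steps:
Q = -1 (Q = 5/(-5) = 5*(-1/5) = -1)
b(U) = 2 - U
A(G, j) = -G + 4*j
R(k) = 3*sqrt(k) (R(k) = (2 - 1*(-1))*sqrt(k) = (2 + 1)*sqrt(k) = 3*sqrt(k))
R(A(-3, 0)) - 1*428 = 3*sqrt(-1*(-3) + 4*0) - 1*428 = 3*sqrt(3 + 0) - 428 = 3*sqrt(3) - 428 = -428 + 3*sqrt(3)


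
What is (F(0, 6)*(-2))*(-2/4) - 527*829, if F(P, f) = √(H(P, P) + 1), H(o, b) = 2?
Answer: -436883 + √3 ≈ -4.3688e+5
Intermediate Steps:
F(P, f) = √3 (F(P, f) = √(2 + 1) = √3)
(F(0, 6)*(-2))*(-2/4) - 527*829 = (√3*(-2))*(-2/4) - 527*829 = (-2*√3)*(-2*¼) - 436883 = -2*√3*(-½) - 436883 = √3 - 436883 = -436883 + √3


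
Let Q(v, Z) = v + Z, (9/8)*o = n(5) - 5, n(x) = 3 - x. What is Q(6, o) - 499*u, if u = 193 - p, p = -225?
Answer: -1877240/9 ≈ -2.0858e+5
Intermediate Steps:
o = -56/9 (o = 8*((3 - 1*5) - 5)/9 = 8*((3 - 5) - 5)/9 = 8*(-2 - 5)/9 = (8/9)*(-7) = -56/9 ≈ -6.2222)
Q(v, Z) = Z + v
u = 418 (u = 193 - 1*(-225) = 193 + 225 = 418)
Q(6, o) - 499*u = (-56/9 + 6) - 499*418 = -2/9 - 208582 = -1877240/9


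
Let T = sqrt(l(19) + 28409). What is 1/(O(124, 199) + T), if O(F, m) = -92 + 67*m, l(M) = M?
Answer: 13241/175295653 - 2*sqrt(7107)/175295653 ≈ 7.4573e-5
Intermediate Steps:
T = 2*sqrt(7107) (T = sqrt(19 + 28409) = sqrt(28428) = 2*sqrt(7107) ≈ 168.61)
1/(O(124, 199) + T) = 1/((-92 + 67*199) + 2*sqrt(7107)) = 1/((-92 + 13333) + 2*sqrt(7107)) = 1/(13241 + 2*sqrt(7107))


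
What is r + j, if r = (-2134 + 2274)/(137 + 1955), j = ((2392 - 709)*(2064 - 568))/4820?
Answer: 329240341/630215 ≈ 522.43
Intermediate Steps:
j = 629442/1205 (j = (1683*1496)*(1/4820) = 2517768*(1/4820) = 629442/1205 ≈ 522.36)
r = 35/523 (r = 140/2092 = 140*(1/2092) = 35/523 ≈ 0.066922)
r + j = 35/523 + 629442/1205 = 329240341/630215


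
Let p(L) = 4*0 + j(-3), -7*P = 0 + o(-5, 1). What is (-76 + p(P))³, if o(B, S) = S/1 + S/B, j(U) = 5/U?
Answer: -12649337/27 ≈ -4.6849e+5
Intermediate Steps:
o(B, S) = S + S/B (o(B, S) = S*1 + S/B = S + S/B)
P = -4/35 (P = -(0 + (1 + 1/(-5)))/7 = -(0 + (1 + 1*(-⅕)))/7 = -(0 + (1 - ⅕))/7 = -(0 + ⅘)/7 = -⅐*⅘ = -4/35 ≈ -0.11429)
p(L) = -5/3 (p(L) = 4*0 + 5/(-3) = 0 + 5*(-⅓) = 0 - 5/3 = -5/3)
(-76 + p(P))³ = (-76 - 5/3)³ = (-233/3)³ = -12649337/27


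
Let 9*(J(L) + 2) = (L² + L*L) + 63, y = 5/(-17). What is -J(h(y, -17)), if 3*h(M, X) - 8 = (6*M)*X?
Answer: -3293/81 ≈ -40.654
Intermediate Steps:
y = -5/17 (y = 5*(-1/17) = -5/17 ≈ -0.29412)
h(M, X) = 8/3 + 2*M*X (h(M, X) = 8/3 + ((6*M)*X)/3 = 8/3 + (6*M*X)/3 = 8/3 + 2*M*X)
J(L) = 5 + 2*L²/9 (J(L) = -2 + ((L² + L*L) + 63)/9 = -2 + ((L² + L²) + 63)/9 = -2 + (2*L² + 63)/9 = -2 + (63 + 2*L²)/9 = -2 + (7 + 2*L²/9) = 5 + 2*L²/9)
-J(h(y, -17)) = -(5 + 2*(8/3 + 2*(-5/17)*(-17))²/9) = -(5 + 2*(8/3 + 10)²/9) = -(5 + 2*(38/3)²/9) = -(5 + (2/9)*(1444/9)) = -(5 + 2888/81) = -1*3293/81 = -3293/81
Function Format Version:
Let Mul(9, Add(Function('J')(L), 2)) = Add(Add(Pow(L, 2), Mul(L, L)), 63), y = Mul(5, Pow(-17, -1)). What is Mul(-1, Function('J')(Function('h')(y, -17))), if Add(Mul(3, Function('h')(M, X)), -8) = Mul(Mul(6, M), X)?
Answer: Rational(-3293, 81) ≈ -40.654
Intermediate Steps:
y = Rational(-5, 17) (y = Mul(5, Rational(-1, 17)) = Rational(-5, 17) ≈ -0.29412)
Function('h')(M, X) = Add(Rational(8, 3), Mul(2, M, X)) (Function('h')(M, X) = Add(Rational(8, 3), Mul(Rational(1, 3), Mul(Mul(6, M), X))) = Add(Rational(8, 3), Mul(Rational(1, 3), Mul(6, M, X))) = Add(Rational(8, 3), Mul(2, M, X)))
Function('J')(L) = Add(5, Mul(Rational(2, 9), Pow(L, 2))) (Function('J')(L) = Add(-2, Mul(Rational(1, 9), Add(Add(Pow(L, 2), Mul(L, L)), 63))) = Add(-2, Mul(Rational(1, 9), Add(Add(Pow(L, 2), Pow(L, 2)), 63))) = Add(-2, Mul(Rational(1, 9), Add(Mul(2, Pow(L, 2)), 63))) = Add(-2, Mul(Rational(1, 9), Add(63, Mul(2, Pow(L, 2))))) = Add(-2, Add(7, Mul(Rational(2, 9), Pow(L, 2)))) = Add(5, Mul(Rational(2, 9), Pow(L, 2))))
Mul(-1, Function('J')(Function('h')(y, -17))) = Mul(-1, Add(5, Mul(Rational(2, 9), Pow(Add(Rational(8, 3), Mul(2, Rational(-5, 17), -17)), 2)))) = Mul(-1, Add(5, Mul(Rational(2, 9), Pow(Add(Rational(8, 3), 10), 2)))) = Mul(-1, Add(5, Mul(Rational(2, 9), Pow(Rational(38, 3), 2)))) = Mul(-1, Add(5, Mul(Rational(2, 9), Rational(1444, 9)))) = Mul(-1, Add(5, Rational(2888, 81))) = Mul(-1, Rational(3293, 81)) = Rational(-3293, 81)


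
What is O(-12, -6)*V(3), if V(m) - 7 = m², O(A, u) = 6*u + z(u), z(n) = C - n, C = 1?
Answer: -464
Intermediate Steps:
z(n) = 1 - n
O(A, u) = 1 + 5*u (O(A, u) = 6*u + (1 - u) = 1 + 5*u)
V(m) = 7 + m²
O(-12, -6)*V(3) = (1 + 5*(-6))*(7 + 3²) = (1 - 30)*(7 + 9) = -29*16 = -464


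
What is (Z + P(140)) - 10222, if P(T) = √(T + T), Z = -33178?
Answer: -43400 + 2*√70 ≈ -43383.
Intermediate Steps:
P(T) = √2*√T (P(T) = √(2*T) = √2*√T)
(Z + P(140)) - 10222 = (-33178 + √2*√140) - 10222 = (-33178 + √2*(2*√35)) - 10222 = (-33178 + 2*√70) - 10222 = -43400 + 2*√70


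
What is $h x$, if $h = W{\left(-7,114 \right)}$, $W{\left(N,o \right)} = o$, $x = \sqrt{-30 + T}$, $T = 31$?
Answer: $114$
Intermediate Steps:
$x = 1$ ($x = \sqrt{-30 + 31} = \sqrt{1} = 1$)
$h = 114$
$h x = 114 \cdot 1 = 114$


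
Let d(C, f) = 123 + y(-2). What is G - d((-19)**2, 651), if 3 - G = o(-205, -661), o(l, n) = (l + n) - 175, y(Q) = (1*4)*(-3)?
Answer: 933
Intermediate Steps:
y(Q) = -12 (y(Q) = 4*(-3) = -12)
d(C, f) = 111 (d(C, f) = 123 - 12 = 111)
o(l, n) = -175 + l + n
G = 1044 (G = 3 - (-175 - 205 - 661) = 3 - 1*(-1041) = 3 + 1041 = 1044)
G - d((-19)**2, 651) = 1044 - 1*111 = 1044 - 111 = 933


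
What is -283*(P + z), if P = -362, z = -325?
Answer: 194421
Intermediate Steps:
-283*(P + z) = -283*(-362 - 325) = -283*(-687) = 194421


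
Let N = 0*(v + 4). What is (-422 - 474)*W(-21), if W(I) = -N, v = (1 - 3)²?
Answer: 0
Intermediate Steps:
v = 4 (v = (-2)² = 4)
N = 0 (N = 0*(4 + 4) = 0*8 = 0)
W(I) = 0 (W(I) = -1*0 = 0)
(-422 - 474)*W(-21) = (-422 - 474)*0 = -896*0 = 0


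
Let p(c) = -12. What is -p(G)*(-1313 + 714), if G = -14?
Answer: -7188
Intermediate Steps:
-p(G)*(-1313 + 714) = -(-12)*(-1313 + 714) = -(-12)*(-599) = -1*7188 = -7188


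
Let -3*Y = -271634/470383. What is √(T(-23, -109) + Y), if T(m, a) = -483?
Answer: I*√2663253818697/74271 ≈ 21.973*I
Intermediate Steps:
Y = 271634/1411149 (Y = -(-271634)/(3*470383) = -⅓*(-271634/470383) = 271634/1411149 ≈ 0.19249)
√(T(-23, -109) + Y) = √(-483 + 271634/1411149) = √(-681313333/1411149) = I*√2663253818697/74271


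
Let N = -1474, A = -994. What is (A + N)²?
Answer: 6091024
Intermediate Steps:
(A + N)² = (-994 - 1474)² = (-2468)² = 6091024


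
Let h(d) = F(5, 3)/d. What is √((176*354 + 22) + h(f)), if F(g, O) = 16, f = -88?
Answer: 828*√11/11 ≈ 249.65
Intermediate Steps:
h(d) = 16/d
√((176*354 + 22) + h(f)) = √((176*354 + 22) + 16/(-88)) = √((62304 + 22) + 16*(-1/88)) = √(62326 - 2/11) = √(685584/11) = 828*√11/11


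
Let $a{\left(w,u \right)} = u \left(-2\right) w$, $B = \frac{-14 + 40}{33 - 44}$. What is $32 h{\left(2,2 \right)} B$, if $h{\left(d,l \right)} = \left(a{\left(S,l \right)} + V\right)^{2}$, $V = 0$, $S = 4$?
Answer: $- \frac{212992}{11} \approx -19363.0$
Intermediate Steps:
$B = - \frac{26}{11}$ ($B = \frac{26}{-11} = 26 \left(- \frac{1}{11}\right) = - \frac{26}{11} \approx -2.3636$)
$a{\left(w,u \right)} = - 2 u w$
$h{\left(d,l \right)} = 64 l^{2}$ ($h{\left(d,l \right)} = \left(\left(-2\right) l 4 + 0\right)^{2} = \left(- 8 l + 0\right)^{2} = \left(- 8 l\right)^{2} = 64 l^{2}$)
$32 h{\left(2,2 \right)} B = 32 \cdot 64 \cdot 2^{2} \left(- \frac{26}{11}\right) = 32 \cdot 64 \cdot 4 \left(- \frac{26}{11}\right) = 32 \cdot 256 \left(- \frac{26}{11}\right) = 8192 \left(- \frac{26}{11}\right) = - \frac{212992}{11}$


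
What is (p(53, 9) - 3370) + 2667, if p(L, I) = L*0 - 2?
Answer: -705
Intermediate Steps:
p(L, I) = -2 (p(L, I) = 0 - 2 = -2)
(p(53, 9) - 3370) + 2667 = (-2 - 3370) + 2667 = -3372 + 2667 = -705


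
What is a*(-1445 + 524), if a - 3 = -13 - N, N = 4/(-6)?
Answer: 8596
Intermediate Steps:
N = -⅔ (N = 4*(-⅙) = -⅔ ≈ -0.66667)
a = -28/3 (a = 3 + (-13 - 1*(-⅔)) = 3 + (-13 + ⅔) = 3 - 37/3 = -28/3 ≈ -9.3333)
a*(-1445 + 524) = -28*(-1445 + 524)/3 = -28/3*(-921) = 8596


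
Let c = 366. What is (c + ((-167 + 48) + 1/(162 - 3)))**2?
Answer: 1542447076/25281 ≈ 61012.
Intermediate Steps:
(c + ((-167 + 48) + 1/(162 - 3)))**2 = (366 + ((-167 + 48) + 1/(162 - 3)))**2 = (366 + (-119 + 1/159))**2 = (366 - 18920/159)**2 = (39274/159)**2 = 1542447076/25281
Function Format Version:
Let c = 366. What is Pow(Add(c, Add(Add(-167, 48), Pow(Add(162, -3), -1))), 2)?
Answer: Rational(1542447076, 25281) ≈ 61012.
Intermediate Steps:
Pow(Add(c, Add(Add(-167, 48), Pow(Add(162, -3), -1))), 2) = Pow(Add(366, Add(Add(-167, 48), Pow(Add(162, -3), -1))), 2) = Pow(Add(366, Add(-119, Pow(159, -1))), 2) = Pow(Add(366, Add(-119, Rational(1, 159))), 2) = Pow(Add(366, Rational(-18920, 159)), 2) = Pow(Rational(39274, 159), 2) = Rational(1542447076, 25281)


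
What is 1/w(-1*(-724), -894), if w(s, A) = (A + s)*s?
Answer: -1/123080 ≈ -8.1248e-6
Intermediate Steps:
w(s, A) = s*(A + s)
1/w(-1*(-724), -894) = 1/((-1*(-724))*(-894 - 1*(-724))) = 1/(724*(-894 + 724)) = 1/(724*(-170)) = 1/(-123080) = -1/123080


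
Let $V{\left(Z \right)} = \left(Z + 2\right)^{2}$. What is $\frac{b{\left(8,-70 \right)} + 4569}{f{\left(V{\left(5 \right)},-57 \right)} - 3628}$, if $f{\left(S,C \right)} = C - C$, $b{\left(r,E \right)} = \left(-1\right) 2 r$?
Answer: $- \frac{4553}{3628} \approx -1.255$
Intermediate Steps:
$b{\left(r,E \right)} = - 2 r$
$V{\left(Z \right)} = \left(2 + Z\right)^{2}$
$f{\left(S,C \right)} = 0$
$\frac{b{\left(8,-70 \right)} + 4569}{f{\left(V{\left(5 \right)},-57 \right)} - 3628} = \frac{\left(-2\right) 8 + 4569}{0 - 3628} = \frac{-16 + 4569}{-3628} = 4553 \left(- \frac{1}{3628}\right) = - \frac{4553}{3628}$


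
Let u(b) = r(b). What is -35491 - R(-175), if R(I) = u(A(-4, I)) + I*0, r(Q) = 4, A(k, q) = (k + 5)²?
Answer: -35495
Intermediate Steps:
A(k, q) = (5 + k)²
u(b) = 4
R(I) = 4 (R(I) = 4 + I*0 = 4 + 0 = 4)
-35491 - R(-175) = -35491 - 1*4 = -35491 - 4 = -35495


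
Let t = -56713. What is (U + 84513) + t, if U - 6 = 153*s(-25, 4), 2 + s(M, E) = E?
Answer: 28112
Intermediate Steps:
s(M, E) = -2 + E
U = 312 (U = 6 + 153*(-2 + 4) = 6 + 153*2 = 6 + 306 = 312)
(U + 84513) + t = (312 + 84513) - 56713 = 84825 - 56713 = 28112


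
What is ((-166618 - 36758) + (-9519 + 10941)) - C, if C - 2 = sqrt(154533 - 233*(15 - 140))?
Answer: -201956 - sqrt(183658) ≈ -2.0238e+5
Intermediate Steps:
C = 2 + sqrt(183658) (C = 2 + sqrt(154533 - 233*(15 - 140)) = 2 + sqrt(154533 - 233*(-125)) = 2 + sqrt(154533 + 29125) = 2 + sqrt(183658) ≈ 430.55)
((-166618 - 36758) + (-9519 + 10941)) - C = ((-166618 - 36758) + (-9519 + 10941)) - (2 + sqrt(183658)) = (-203376 + 1422) + (-2 - sqrt(183658)) = -201954 + (-2 - sqrt(183658)) = -201956 - sqrt(183658)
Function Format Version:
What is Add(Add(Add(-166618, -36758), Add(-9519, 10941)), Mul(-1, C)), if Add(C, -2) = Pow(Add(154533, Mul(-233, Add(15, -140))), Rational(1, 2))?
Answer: Add(-201956, Mul(-1, Pow(183658, Rational(1, 2)))) ≈ -2.0238e+5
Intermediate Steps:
C = Add(2, Pow(183658, Rational(1, 2))) (C = Add(2, Pow(Add(154533, Mul(-233, Add(15, -140))), Rational(1, 2))) = Add(2, Pow(Add(154533, Mul(-233, -125)), Rational(1, 2))) = Add(2, Pow(Add(154533, 29125), Rational(1, 2))) = Add(2, Pow(183658, Rational(1, 2))) ≈ 430.55)
Add(Add(Add(-166618, -36758), Add(-9519, 10941)), Mul(-1, C)) = Add(Add(Add(-166618, -36758), Add(-9519, 10941)), Mul(-1, Add(2, Pow(183658, Rational(1, 2))))) = Add(Add(-203376, 1422), Add(-2, Mul(-1, Pow(183658, Rational(1, 2))))) = Add(-201954, Add(-2, Mul(-1, Pow(183658, Rational(1, 2))))) = Add(-201956, Mul(-1, Pow(183658, Rational(1, 2))))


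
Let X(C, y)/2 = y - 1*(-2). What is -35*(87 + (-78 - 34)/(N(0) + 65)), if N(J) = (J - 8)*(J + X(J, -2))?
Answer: -38801/13 ≈ -2984.7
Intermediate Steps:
X(C, y) = 4 + 2*y (X(C, y) = 2*(y - 1*(-2)) = 2*(y + 2) = 2*(2 + y) = 4 + 2*y)
N(J) = J*(-8 + J) (N(J) = (J - 8)*(J + (4 + 2*(-2))) = (-8 + J)*(J + (4 - 4)) = (-8 + J)*(J + 0) = (-8 + J)*J = J*(-8 + J))
-35*(87 + (-78 - 34)/(N(0) + 65)) = -35*(87 + (-78 - 34)/(0*(-8 + 0) + 65)) = -35*(87 - 112/(0*(-8) + 65)) = -35*(87 - 112/(0 + 65)) = -35*(87 - 112/65) = -35*5543/65 = -38801/13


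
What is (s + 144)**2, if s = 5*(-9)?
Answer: 9801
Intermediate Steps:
s = -45
(s + 144)**2 = (-45 + 144)**2 = 99**2 = 9801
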